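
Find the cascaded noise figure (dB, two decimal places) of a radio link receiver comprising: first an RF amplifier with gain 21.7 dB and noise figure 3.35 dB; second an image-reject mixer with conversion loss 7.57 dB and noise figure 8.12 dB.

Convert to linear (a loss of L dB is a gain of −L dB): F_i = 10^(NF_i/10), G_i = 10^(G_i,dB/10)
  Stage 1: F_1 = 10^(3.35/10) = 2.163, G_1 = 10^(21.7/10) = 147.9
  Stage 2: F_2 = 10^(8.12/10) = 6.486, G_2 = 10^(−7.57/10) = 0.1750
Friis cascade:
  F = 2.163 + (6.486 − 1)/147.9 = 2.200
NF = 10 log₁₀(2.200) = 3.42 dB

3.42 dB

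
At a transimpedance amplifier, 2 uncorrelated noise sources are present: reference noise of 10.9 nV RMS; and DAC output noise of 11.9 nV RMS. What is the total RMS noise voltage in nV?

16.1 nV

Uncorrelated sources add in power (mean-square): V_tot = √(ΣV_i²)
V_tot = √[(1.09×10⁻⁸)² + (1.19×10⁻⁸)²] = 1.61×10⁻⁸ V = 16.1 nV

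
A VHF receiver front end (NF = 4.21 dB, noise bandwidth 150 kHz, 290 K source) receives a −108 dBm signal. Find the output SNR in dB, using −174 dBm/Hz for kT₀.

10.0 dB

Noise floor: N = −174 + 10 log₁₀(B) + NF
10 log₁₀(1.50×10⁵) = 51.76 dB
N = −174 + 51.76 + 4.21 = −118.03 dBm
SNR = P_sig − N = −108 − (−118.03) = 10.03 dB → 10.0 dB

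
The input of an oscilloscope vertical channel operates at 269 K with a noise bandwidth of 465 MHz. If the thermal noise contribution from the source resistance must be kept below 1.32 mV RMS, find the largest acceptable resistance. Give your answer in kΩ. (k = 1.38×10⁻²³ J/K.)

252 kΩ

Johnson–Nyquist: V_n = √(4kTRB) ⇒ R = V_n² / (4kTB)
4kTB = 4 × 1.38×10⁻²³ × 269 × 4.65×10⁸ = 6.90×10⁻¹²
R = (1.32×10⁻³)² / 6.90×10⁻¹² = 2.52×10⁵ Ω = 252 kΩ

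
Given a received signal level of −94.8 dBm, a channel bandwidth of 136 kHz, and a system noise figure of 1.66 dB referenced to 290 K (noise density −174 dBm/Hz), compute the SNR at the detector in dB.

Noise floor: N = −174 + 10 log₁₀(B) + NF
10 log₁₀(1.36×10⁵) = 51.34 dB
N = −174 + 51.34 + 1.66 = −121.00 dBm
SNR = P_sig − N = −94.8 − (−121.00) = 26.20 dB → 26.2 dB

26.2 dB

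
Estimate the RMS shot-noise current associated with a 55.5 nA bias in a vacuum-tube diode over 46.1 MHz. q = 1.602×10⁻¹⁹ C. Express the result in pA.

I_n = √(2qI·B)
2qI·B = 2 × 1.602×10⁻¹⁹ × 5.55×10⁻⁸ × 4.61×10⁷ = 8.20×10⁻¹⁹ A²
I_n = √(8.20×10⁻¹⁹) = 9.05×10⁻¹⁰ A = 905 pA

905 pA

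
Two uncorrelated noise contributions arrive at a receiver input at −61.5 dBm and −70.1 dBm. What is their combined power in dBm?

Convert to linear, add, convert back:
P₁ = 7.08×10⁻¹⁰ W, P₂ = 9.77×10⁻¹¹ W
P_tot = 8.06×10⁻¹⁰ W → 10 log₁₀(P_tot / 10⁻³) = −60.9 dBm

−60.9 dBm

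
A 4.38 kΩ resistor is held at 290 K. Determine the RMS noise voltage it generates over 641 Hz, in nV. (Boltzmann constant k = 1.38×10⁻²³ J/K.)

V_n = √(4kTRB)
4kTRB = 4 × 1.38×10⁻²³ × 290 × 4.38×10³ × 6.41×10² = 4.49×10⁻¹⁴ V²
V_n = √(4.49×10⁻¹⁴) = 2.12×10⁻⁷ V = 212 nV

212 nV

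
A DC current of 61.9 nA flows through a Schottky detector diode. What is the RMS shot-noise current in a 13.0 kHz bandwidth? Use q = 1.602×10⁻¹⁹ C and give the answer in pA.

16.1 pA

I_n = √(2qI·B)
2qI·B = 2 × 1.602×10⁻¹⁹ × 6.19×10⁻⁸ × 1.30×10⁴ = 2.58×10⁻²² A²
I_n = √(2.58×10⁻²²) = 1.61×10⁻¹¹ A = 16.1 pA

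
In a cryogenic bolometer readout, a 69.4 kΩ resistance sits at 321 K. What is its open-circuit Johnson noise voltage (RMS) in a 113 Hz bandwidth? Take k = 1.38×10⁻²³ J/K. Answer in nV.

373 nV

V_n = √(4kTRB)
4kTRB = 4 × 1.38×10⁻²³ × 321 × 6.94×10⁴ × 1.13×10² = 1.39×10⁻¹³ V²
V_n = √(1.39×10⁻¹³) = 3.73×10⁻⁷ V = 373 nV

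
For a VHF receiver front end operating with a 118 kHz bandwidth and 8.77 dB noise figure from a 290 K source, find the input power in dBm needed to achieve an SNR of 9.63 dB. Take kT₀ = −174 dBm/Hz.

−104.9 dBm

Sensitivity = −174 + 10 log₁₀(B) + NF + SNR_min
= −174 + 50.72 + 8.77 + 9.63
= −104.88 dBm → −104.9 dBm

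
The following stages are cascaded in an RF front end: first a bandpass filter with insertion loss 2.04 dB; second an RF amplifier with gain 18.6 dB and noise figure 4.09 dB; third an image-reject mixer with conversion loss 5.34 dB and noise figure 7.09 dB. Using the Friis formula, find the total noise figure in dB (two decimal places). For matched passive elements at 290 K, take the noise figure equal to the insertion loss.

6.23 dB

Convert to linear (a loss of L dB is a gain of −L dB): F_i = 10^(NF_i/10), G_i = 10^(G_i,dB/10)
  Stage 1: F_1 = 10^(2.04/10) = 1.600, G_1 = 10^(−2.04/10) = 0.6252
  Stage 2: F_2 = 10^(4.09/10) = 2.564, G_2 = 10^(18.6/10) = 72.44
  Stage 3: F_3 = 10^(7.09/10) = 5.117, G_3 = 10^(−5.34/10) = 0.2924
Friis cascade:
  F = 1.600 + (2.564 − 1)/0.6252 + (5.117 − 1)/45.29 = 4.193
NF = 10 log₁₀(4.193) = 6.23 dB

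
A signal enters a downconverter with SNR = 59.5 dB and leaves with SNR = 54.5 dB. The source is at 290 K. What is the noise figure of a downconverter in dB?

5.0 dB

NF (dB) = SNR_in(dB) − SNR_out(dB) when the source is at T₀
NF = 59.5 − 54.5 = 5.0 dB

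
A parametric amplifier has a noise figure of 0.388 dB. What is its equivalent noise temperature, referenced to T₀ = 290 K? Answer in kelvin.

F = 10^(0.388/10) = 1.09345
T_e = (F − 1)·T₀ = (1.09345 − 1) × 290 = 27.1 K

27.1 K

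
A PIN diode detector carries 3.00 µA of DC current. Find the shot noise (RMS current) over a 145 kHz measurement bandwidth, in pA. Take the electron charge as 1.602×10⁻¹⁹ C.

373 pA

I_n = √(2qI·B)
2qI·B = 2 × 1.602×10⁻¹⁹ × 3.00×10⁻⁶ × 1.45×10⁵ = 1.39×10⁻¹⁹ A²
I_n = √(1.39×10⁻¹⁹) = 3.73×10⁻¹⁰ A = 373 pA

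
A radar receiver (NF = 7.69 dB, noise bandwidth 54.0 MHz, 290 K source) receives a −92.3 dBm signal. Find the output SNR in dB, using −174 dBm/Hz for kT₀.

Noise floor: N = −174 + 10 log₁₀(B) + NF
10 log₁₀(5.40×10⁷) = 77.32 dB
N = −174 + 77.32 + 7.69 = −88.99 dBm
SNR = P_sig − N = −92.3 − (−88.99) = −3.31 dB → −3.3 dB

−3.3 dB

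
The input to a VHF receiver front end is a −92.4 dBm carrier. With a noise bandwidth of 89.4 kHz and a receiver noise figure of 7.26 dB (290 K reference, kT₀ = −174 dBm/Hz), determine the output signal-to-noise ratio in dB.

24.8 dB

Noise floor: N = −174 + 10 log₁₀(B) + NF
10 log₁₀(8.94×10⁴) = 49.51 dB
N = −174 + 49.51 + 7.26 = −117.23 dBm
SNR = P_sig − N = −92.4 − (−117.23) = 24.83 dB → 24.8 dB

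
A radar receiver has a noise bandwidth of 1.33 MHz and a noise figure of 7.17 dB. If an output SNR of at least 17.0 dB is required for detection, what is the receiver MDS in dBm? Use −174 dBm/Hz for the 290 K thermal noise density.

−88.6 dBm

Sensitivity = −174 + 10 log₁₀(B) + NF + SNR_min
= −174 + 61.24 + 7.17 + 17.0
= −88.59 dBm → −88.6 dBm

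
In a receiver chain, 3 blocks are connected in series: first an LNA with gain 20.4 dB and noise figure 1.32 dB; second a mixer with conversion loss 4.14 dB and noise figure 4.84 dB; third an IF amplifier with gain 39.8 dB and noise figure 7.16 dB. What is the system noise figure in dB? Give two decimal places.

1.68 dB

Convert to linear (a loss of L dB is a gain of −L dB): F_i = 10^(NF_i/10), G_i = 10^(G_i,dB/10)
  Stage 1: F_1 = 10^(1.32/10) = 1.355, G_1 = 10^(20.4/10) = 109.6
  Stage 2: F_2 = 10^(4.84/10) = 3.048, G_2 = 10^(−4.14/10) = 0.3855
  Stage 3: F_3 = 10^(7.16/10) = 5.200, G_3 = 10^(39.8/10) = 9550
Friis cascade:
  F = 1.355 + (3.048 − 1)/109.6 + (5.200 − 1)/42.27 = 1.473
NF = 10 log₁₀(1.473) = 1.68 dB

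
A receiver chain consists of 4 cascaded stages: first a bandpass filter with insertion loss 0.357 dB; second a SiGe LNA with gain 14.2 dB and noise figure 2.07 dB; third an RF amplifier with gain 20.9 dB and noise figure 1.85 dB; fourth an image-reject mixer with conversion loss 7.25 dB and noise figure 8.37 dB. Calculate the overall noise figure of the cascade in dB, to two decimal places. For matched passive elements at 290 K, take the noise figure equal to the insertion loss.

2.49 dB

Convert to linear (a loss of L dB is a gain of −L dB): F_i = 10^(NF_i/10), G_i = 10^(G_i,dB/10)
  Stage 1: F_1 = 10^(0.357/10) = 1.086, G_1 = 10^(−0.357/10) = 0.9211
  Stage 2: F_2 = 10^(2.07/10) = 1.611, G_2 = 10^(14.2/10) = 26.30
  Stage 3: F_3 = 10^(1.85/10) = 1.531, G_3 = 10^(20.9/10) = 123.0
  Stage 4: F_4 = 10^(8.37/10) = 6.871, G_4 = 10^(−7.25/10) = 0.1884
Friis cascade:
  F = 1.086 + (1.611 − 1)/0.9211 + (1.531 − 1)/24.23 + (6.871 − 1)/2981 = 1.773
NF = 10 log₁₀(1.773) = 2.49 dB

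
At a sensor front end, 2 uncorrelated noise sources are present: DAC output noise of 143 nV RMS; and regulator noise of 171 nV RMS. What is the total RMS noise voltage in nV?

Uncorrelated sources add in power (mean-square): V_tot = √(ΣV_i²)
V_tot = √[(1.43×10⁻⁷)² + (1.71×10⁻⁷)²] = 2.23×10⁻⁷ V = 223 nV

223 nV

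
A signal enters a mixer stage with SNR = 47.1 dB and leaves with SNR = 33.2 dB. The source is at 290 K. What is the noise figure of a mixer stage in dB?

NF (dB) = SNR_in(dB) − SNR_out(dB) when the source is at T₀
NF = 47.1 − 33.2 = 13.9 dB

13.9 dB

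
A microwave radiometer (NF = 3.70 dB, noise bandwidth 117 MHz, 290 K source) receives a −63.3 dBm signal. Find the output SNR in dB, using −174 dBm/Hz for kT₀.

26.3 dB

Noise floor: N = −174 + 10 log₁₀(B) + NF
10 log₁₀(1.17×10⁸) = 80.68 dB
N = −174 + 80.68 + 3.70 = −89.62 dBm
SNR = P_sig − N = −63.3 − (−89.62) = 26.32 dB → 26.3 dB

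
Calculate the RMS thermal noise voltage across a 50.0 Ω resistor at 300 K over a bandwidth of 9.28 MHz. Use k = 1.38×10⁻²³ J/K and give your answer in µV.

V_n = √(4kTRB)
4kTRB = 4 × 1.38×10⁻²³ × 300 × 5.00×10¹ × 9.28×10⁶ = 7.68×10⁻¹² V²
V_n = √(7.68×10⁻¹²) = 2.77×10⁻⁶ V = 2.77 µV

2.77 µV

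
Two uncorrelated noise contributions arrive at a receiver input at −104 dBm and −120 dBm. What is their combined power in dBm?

Convert to linear, add, convert back:
P₁ = 3.98×10⁻¹⁴ W, P₂ = 1.00×10⁻¹⁵ W
P_tot = 4.08×10⁻¹⁴ W → 10 log₁₀(P_tot / 10⁻³) = −103.9 dBm

−103.9 dBm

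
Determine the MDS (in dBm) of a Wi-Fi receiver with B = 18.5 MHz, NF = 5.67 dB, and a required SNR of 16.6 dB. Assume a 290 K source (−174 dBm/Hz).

−79.1 dBm

Sensitivity = −174 + 10 log₁₀(B) + NF + SNR_min
= −174 + 72.67 + 5.67 + 16.6
= −79.06 dBm → −79.1 dBm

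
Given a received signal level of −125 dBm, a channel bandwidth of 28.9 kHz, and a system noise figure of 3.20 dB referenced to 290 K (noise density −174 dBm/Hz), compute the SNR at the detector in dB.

1.2 dB

Noise floor: N = −174 + 10 log₁₀(B) + NF
10 log₁₀(2.89×10⁴) = 44.61 dB
N = −174 + 44.61 + 3.20 = −126.19 dBm
SNR = P_sig − N = −125 − (−126.19) = 1.19 dB → 1.2 dB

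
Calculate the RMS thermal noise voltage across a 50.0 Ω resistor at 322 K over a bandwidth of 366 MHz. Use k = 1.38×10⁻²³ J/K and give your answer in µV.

18.0 µV

V_n = √(4kTRB)
4kTRB = 4 × 1.38×10⁻²³ × 322 × 5.00×10¹ × 3.66×10⁸ = 3.25×10⁻¹⁰ V²
V_n = √(3.25×10⁻¹⁰) = 1.80×10⁻⁵ V = 18.0 µV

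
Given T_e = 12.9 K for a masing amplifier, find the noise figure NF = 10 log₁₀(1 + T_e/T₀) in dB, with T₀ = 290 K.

F = 1 + T_e/T₀ = 1 + 12.9/290 = 1.04448
NF = 10 log₁₀(1.04448) = 0.189 dB

0.189 dB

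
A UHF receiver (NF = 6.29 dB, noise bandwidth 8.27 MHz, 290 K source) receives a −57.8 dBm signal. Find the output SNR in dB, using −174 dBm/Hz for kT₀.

40.7 dB

Noise floor: N = −174 + 10 log₁₀(B) + NF
10 log₁₀(8.27×10⁶) = 69.18 dB
N = −174 + 69.18 + 6.29 = −98.53 dBm
SNR = P_sig − N = −57.8 − (−98.53) = 40.73 dB → 40.7 dB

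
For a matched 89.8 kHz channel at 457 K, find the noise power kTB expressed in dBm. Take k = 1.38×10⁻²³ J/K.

P_n = kTB = 1.38×10⁻²³ × 457 × 8.98×10⁴ = 5.66×10⁻¹⁶ W
In dBm: 10 log₁₀(5.66×10⁻¹⁶ / 10⁻³) = −122.5 dBm

−122.5 dBm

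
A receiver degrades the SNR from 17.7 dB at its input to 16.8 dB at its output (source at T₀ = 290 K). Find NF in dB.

0.9 dB

NF (dB) = SNR_in(dB) − SNR_out(dB) when the source is at T₀
NF = 17.7 − 16.8 = 0.9 dB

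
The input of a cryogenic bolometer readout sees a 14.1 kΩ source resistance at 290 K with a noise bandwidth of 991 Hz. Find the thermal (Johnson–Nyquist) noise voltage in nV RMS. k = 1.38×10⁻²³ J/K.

V_n = √(4kTRB)
4kTRB = 4 × 1.38×10⁻²³ × 290 × 1.41×10⁴ × 9.91×10² = 2.24×10⁻¹³ V²
V_n = √(2.24×10⁻¹³) = 4.73×10⁻⁷ V = 473 nV

473 nV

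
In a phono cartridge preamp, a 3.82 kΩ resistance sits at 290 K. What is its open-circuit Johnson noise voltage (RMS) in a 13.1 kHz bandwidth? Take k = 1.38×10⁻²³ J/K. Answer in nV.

895 nV

V_n = √(4kTRB)
4kTRB = 4 × 1.38×10⁻²³ × 290 × 3.82×10³ × 1.31×10⁴ = 8.01×10⁻¹³ V²
V_n = √(8.01×10⁻¹³) = 8.95×10⁻⁷ V = 895 nV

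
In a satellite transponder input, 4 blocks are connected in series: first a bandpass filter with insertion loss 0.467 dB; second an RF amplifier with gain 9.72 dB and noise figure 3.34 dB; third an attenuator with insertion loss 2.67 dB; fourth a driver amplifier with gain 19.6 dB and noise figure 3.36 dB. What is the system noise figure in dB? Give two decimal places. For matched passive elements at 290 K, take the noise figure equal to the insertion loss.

4.41 dB

Convert to linear (a loss of L dB is a gain of −L dB): F_i = 10^(NF_i/10), G_i = 10^(G_i,dB/10)
  Stage 1: F_1 = 10^(0.467/10) = 1.114, G_1 = 10^(−0.467/10) = 0.8980
  Stage 2: F_2 = 10^(3.34/10) = 2.158, G_2 = 10^(9.72/10) = 9.376
  Stage 3: F_3 = 10^(2.67/10) = 1.849, G_3 = 10^(−2.67/10) = 0.5408
  Stage 4: F_4 = 10^(3.36/10) = 2.168, G_4 = 10^(19.6/10) = 91.20
Friis cascade:
  F = 1.114 + (2.158 − 1)/0.8980 + (1.849 − 1)/8.420 + (2.168 − 1)/4.553 = 2.760
NF = 10 log₁₀(2.760) = 4.41 dB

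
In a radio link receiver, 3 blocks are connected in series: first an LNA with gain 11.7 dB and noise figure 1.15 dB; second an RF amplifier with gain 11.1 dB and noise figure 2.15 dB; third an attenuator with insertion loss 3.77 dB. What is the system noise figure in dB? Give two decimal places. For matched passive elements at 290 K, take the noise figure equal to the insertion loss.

1.32 dB

Convert to linear (a loss of L dB is a gain of −L dB): F_i = 10^(NF_i/10), G_i = 10^(G_i,dB/10)
  Stage 1: F_1 = 10^(1.15/10) = 1.303, G_1 = 10^(11.7/10) = 14.79
  Stage 2: F_2 = 10^(2.15/10) = 1.641, G_2 = 10^(11.1/10) = 12.88
  Stage 3: F_3 = 10^(3.77/10) = 2.382, G_3 = 10^(−3.77/10) = 0.4198
Friis cascade:
  F = 1.303 + (1.641 − 1)/14.79 + (2.382 − 1)/190.5 = 1.354
NF = 10 log₁₀(1.354) = 1.32 dB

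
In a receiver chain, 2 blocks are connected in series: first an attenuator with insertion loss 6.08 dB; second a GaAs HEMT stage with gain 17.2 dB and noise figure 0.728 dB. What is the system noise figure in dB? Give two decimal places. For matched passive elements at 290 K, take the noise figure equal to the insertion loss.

Convert to linear (a loss of L dB is a gain of −L dB): F_i = 10^(NF_i/10), G_i = 10^(G_i,dB/10)
  Stage 1: F_1 = 10^(6.08/10) = 4.055, G_1 = 10^(−6.08/10) = 0.2466
  Stage 2: F_2 = 10^(0.728/10) = 1.182, G_2 = 10^(17.2/10) = 52.48
Friis cascade:
  F = 4.055 + (1.182 − 1)/0.2466 = 4.795
NF = 10 log₁₀(4.795) = 6.81 dB

6.81 dB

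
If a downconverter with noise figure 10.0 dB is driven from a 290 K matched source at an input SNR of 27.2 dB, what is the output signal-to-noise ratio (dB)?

17.2 dB

By definition F = SNR_in/SNR_out, so in dB: SNR_out = SNR_in − NF
SNR_out = 27.2 − 10.0 = 17.2 dB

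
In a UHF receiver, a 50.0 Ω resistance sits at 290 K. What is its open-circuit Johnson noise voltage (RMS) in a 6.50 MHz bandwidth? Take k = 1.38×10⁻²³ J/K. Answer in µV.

2.28 µV

V_n = √(4kTRB)
4kTRB = 4 × 1.38×10⁻²³ × 290 × 5.00×10¹ × 6.50×10⁶ = 5.20×10⁻¹² V²
V_n = √(5.20×10⁻¹²) = 2.28×10⁻⁶ V = 2.28 µV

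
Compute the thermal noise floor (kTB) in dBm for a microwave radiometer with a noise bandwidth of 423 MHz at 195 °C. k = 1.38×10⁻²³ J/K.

T = 195 °C + 273.15 = 468.15 K
P_n = kTB = 1.38×10⁻²³ × 468.15 × 4.23×10⁸ = 2.73×10⁻¹² W
In dBm: 10 log₁₀(2.73×10⁻¹² / 10⁻³) = −85.6 dBm

−85.6 dBm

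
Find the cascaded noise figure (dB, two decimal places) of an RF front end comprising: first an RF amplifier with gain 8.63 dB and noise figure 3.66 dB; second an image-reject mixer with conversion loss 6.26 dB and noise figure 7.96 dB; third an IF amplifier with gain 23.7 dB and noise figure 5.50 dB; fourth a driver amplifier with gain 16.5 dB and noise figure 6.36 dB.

6.56 dB

Convert to linear (a loss of L dB is a gain of −L dB): F_i = 10^(NF_i/10), G_i = 10^(G_i,dB/10)
  Stage 1: F_1 = 10^(3.66/10) = 2.323, G_1 = 10^(8.63/10) = 7.295
  Stage 2: F_2 = 10^(7.96/10) = 6.252, G_2 = 10^(−6.26/10) = 0.2366
  Stage 3: F_3 = 10^(5.50/10) = 3.548, G_3 = 10^(23.7/10) = 234.4
  Stage 4: F_4 = 10^(6.36/10) = 4.325, G_4 = 10^(16.5/10) = 44.67
Friis cascade:
  F = 2.323 + (6.252 − 1)/7.295 + (3.548 − 1)/1.726 + (4.325 − 1)/404.6 = 4.527
NF = 10 log₁₀(4.527) = 6.56 dB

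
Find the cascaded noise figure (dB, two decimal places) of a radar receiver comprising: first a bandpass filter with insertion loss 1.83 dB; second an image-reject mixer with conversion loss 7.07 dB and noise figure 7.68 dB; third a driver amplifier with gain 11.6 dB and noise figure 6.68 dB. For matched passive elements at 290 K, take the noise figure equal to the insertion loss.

15.72 dB

Convert to linear (a loss of L dB is a gain of −L dB): F_i = 10^(NF_i/10), G_i = 10^(G_i,dB/10)
  Stage 1: F_1 = 10^(1.83/10) = 1.524, G_1 = 10^(−1.83/10) = 0.6561
  Stage 2: F_2 = 10^(7.68/10) = 5.861, G_2 = 10^(−7.07/10) = 0.1963
  Stage 3: F_3 = 10^(6.68/10) = 4.656, G_3 = 10^(11.6/10) = 14.45
Friis cascade:
  F = 1.524 + (5.861 − 1)/0.6561 + (4.656 − 1)/0.1288 = 37.31
NF = 10 log₁₀(37.31) = 15.72 dB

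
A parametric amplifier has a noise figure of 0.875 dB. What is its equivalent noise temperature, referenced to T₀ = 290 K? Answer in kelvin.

F = 10^(0.875/10) = 1.22321
T_e = (F − 1)·T₀ = (1.22321 − 1) × 290 = 64.7 K

64.7 K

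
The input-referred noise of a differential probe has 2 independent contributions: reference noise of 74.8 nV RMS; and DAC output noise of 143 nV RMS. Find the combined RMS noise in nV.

Uncorrelated sources add in power (mean-square): V_tot = √(ΣV_i²)
V_tot = √[(7.48×10⁻⁸)² + (1.43×10⁻⁷)²] = 1.61×10⁻⁷ V = 161 nV

161 nV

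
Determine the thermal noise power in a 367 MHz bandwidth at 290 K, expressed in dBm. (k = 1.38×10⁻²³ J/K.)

−88.3 dBm

P_n = kTB = 1.38×10⁻²³ × 290 × 3.67×10⁸ = 1.47×10⁻¹² W
In dBm: 10 log₁₀(1.47×10⁻¹² / 10⁻³) = −88.3 dBm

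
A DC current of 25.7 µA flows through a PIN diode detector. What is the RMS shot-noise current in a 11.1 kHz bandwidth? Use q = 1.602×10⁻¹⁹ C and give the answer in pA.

302 pA

I_n = √(2qI·B)
2qI·B = 2 × 1.602×10⁻¹⁹ × 2.57×10⁻⁵ × 1.11×10⁴ = 9.14×10⁻²⁰ A²
I_n = √(9.14×10⁻²⁰) = 3.02×10⁻¹⁰ A = 302 pA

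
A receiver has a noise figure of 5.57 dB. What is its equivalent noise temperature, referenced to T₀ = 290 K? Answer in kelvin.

F = 10^(5.57/10) = 3.60579
T_e = (F − 1)·T₀ = (3.60579 − 1) × 290 = 756 K

756 K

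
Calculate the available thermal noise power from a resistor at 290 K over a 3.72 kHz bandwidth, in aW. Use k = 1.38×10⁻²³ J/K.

P_n = kTB = 1.38×10⁻²³ × 290 × 3.72×10³ = 1.49×10⁻¹⁷ W = 14.9 aW

14.9 aW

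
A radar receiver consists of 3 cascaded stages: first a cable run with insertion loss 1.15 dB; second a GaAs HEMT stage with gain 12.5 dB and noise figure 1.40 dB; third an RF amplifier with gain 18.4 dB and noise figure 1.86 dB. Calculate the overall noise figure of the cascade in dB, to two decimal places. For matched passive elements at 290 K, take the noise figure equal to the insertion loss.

Convert to linear (a loss of L dB is a gain of −L dB): F_i = 10^(NF_i/10), G_i = 10^(G_i,dB/10)
  Stage 1: F_1 = 10^(1.15/10) = 1.303, G_1 = 10^(−1.15/10) = 0.7674
  Stage 2: F_2 = 10^(1.40/10) = 1.380, G_2 = 10^(12.5/10) = 17.78
  Stage 3: F_3 = 10^(1.86/10) = 1.535, G_3 = 10^(18.4/10) = 69.18
Friis cascade:
  F = 1.303 + (1.380 − 1)/0.7674 + (1.535 − 1)/13.65 = 1.838
NF = 10 log₁₀(1.838) = 2.64 dB

2.64 dB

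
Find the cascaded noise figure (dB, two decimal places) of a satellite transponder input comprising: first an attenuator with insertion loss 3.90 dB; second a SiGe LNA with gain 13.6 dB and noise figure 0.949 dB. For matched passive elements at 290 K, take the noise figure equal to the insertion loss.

Convert to linear (a loss of L dB is a gain of −L dB): F_i = 10^(NF_i/10), G_i = 10^(G_i,dB/10)
  Stage 1: F_1 = 10^(3.90/10) = 2.455, G_1 = 10^(−3.90/10) = 0.4074
  Stage 2: F_2 = 10^(0.949/10) = 1.244, G_2 = 10^(13.6/10) = 22.91
Friis cascade:
  F = 2.455 + (1.244 − 1)/0.4074 = 3.054
NF = 10 log₁₀(3.054) = 4.85 dB

4.85 dB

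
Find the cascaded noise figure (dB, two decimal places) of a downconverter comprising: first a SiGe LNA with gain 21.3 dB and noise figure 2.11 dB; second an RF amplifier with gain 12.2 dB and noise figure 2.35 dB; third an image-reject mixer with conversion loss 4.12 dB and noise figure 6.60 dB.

Convert to linear (a loss of L dB is a gain of −L dB): F_i = 10^(NF_i/10), G_i = 10^(G_i,dB/10)
  Stage 1: F_1 = 10^(2.11/10) = 1.626, G_1 = 10^(21.3/10) = 134.9
  Stage 2: F_2 = 10^(2.35/10) = 1.718, G_2 = 10^(12.2/10) = 16.60
  Stage 3: F_3 = 10^(6.60/10) = 4.571, G_3 = 10^(−4.12/10) = 0.3873
Friis cascade:
  F = 1.626 + (1.718 − 1)/134.9 + (4.571 − 1)/2239 = 1.632
NF = 10 log₁₀(1.632) = 2.13 dB

2.13 dB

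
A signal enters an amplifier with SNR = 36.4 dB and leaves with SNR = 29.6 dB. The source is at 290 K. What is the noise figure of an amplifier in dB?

NF (dB) = SNR_in(dB) − SNR_out(dB) when the source is at T₀
NF = 36.4 − 29.6 = 6.8 dB

6.8 dB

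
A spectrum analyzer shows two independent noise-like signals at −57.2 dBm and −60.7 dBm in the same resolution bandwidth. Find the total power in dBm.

−55.6 dBm

Convert to linear, add, convert back:
P₁ = 1.91×10⁻⁹ W, P₂ = 8.51×10⁻¹⁰ W
P_tot = 2.76×10⁻⁹ W → 10 log₁₀(P_tot / 10⁻³) = −55.6 dBm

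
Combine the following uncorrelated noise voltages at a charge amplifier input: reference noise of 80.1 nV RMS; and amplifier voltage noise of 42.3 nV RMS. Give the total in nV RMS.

Uncorrelated sources add in power (mean-square): V_tot = √(ΣV_i²)
V_tot = √[(8.01×10⁻⁸)² + (4.23×10⁻⁸)²] = 9.06×10⁻⁸ V = 90.6 nV

90.6 nV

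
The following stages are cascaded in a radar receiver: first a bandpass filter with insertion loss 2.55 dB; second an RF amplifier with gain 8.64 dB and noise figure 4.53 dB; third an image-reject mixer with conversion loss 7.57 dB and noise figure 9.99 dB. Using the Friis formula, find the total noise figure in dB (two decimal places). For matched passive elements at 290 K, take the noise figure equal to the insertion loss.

Convert to linear (a loss of L dB is a gain of −L dB): F_i = 10^(NF_i/10), G_i = 10^(G_i,dB/10)
  Stage 1: F_1 = 10^(2.55/10) = 1.799, G_1 = 10^(−2.55/10) = 0.5559
  Stage 2: F_2 = 10^(4.53/10) = 2.838, G_2 = 10^(8.64/10) = 7.311
  Stage 3: F_3 = 10^(9.99/10) = 9.977, G_3 = 10^(−7.57/10) = 0.1750
Friis cascade:
  F = 1.799 + (2.838 − 1)/0.5559 + (9.977 − 1)/4.064 = 7.314
NF = 10 log₁₀(7.314) = 8.64 dB

8.64 dB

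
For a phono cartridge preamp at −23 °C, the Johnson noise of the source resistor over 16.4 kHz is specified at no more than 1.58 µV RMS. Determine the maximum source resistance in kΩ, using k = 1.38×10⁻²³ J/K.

T = −23 °C + 273.15 = 250.15 K
Johnson–Nyquist: V_n = √(4kTRB) ⇒ R = V_n² / (4kTB)
4kTB = 4 × 1.38×10⁻²³ × 250.15 × 1.64×10⁴ = 2.26×10⁻¹⁶
R = (1.58×10⁻⁶)² / 2.26×10⁻¹⁶ = 1.10×10⁴ Ω = 11.0 kΩ

11.0 kΩ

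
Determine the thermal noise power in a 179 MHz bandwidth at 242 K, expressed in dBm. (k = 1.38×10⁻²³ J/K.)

P_n = kTB = 1.38×10⁻²³ × 242 × 1.79×10⁸ = 5.98×10⁻¹³ W
In dBm: 10 log₁₀(5.98×10⁻¹³ / 10⁻³) = −92.2 dBm

−92.2 dBm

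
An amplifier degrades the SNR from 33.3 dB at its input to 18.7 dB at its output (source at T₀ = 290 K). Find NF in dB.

14.6 dB

NF (dB) = SNR_in(dB) − SNR_out(dB) when the source is at T₀
NF = 33.3 − 18.7 = 14.6 dB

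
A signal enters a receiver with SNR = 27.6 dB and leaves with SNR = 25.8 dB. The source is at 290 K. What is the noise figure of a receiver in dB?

NF (dB) = SNR_in(dB) − SNR_out(dB) when the source is at T₀
NF = 27.6 − 25.8 = 1.8 dB

1.8 dB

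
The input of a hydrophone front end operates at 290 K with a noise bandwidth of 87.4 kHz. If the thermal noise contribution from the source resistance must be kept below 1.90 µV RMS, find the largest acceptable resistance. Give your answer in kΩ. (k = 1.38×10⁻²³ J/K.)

Johnson–Nyquist: V_n = √(4kTRB) ⇒ R = V_n² / (4kTB)
4kTB = 4 × 1.38×10⁻²³ × 290 × 8.74×10⁴ = 1.40×10⁻¹⁵
R = (1.90×10⁻⁶)² / 1.40×10⁻¹⁵ = 2.58×10³ Ω = 2.58 kΩ

2.58 kΩ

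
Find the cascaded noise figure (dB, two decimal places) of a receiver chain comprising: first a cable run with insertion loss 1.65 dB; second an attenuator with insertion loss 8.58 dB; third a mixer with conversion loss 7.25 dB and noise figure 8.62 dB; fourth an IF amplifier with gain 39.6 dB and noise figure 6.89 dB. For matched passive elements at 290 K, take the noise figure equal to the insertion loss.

Convert to linear (a loss of L dB is a gain of −L dB): F_i = 10^(NF_i/10), G_i = 10^(G_i,dB/10)
  Stage 1: F_1 = 10^(1.65/10) = 1.462, G_1 = 10^(−1.65/10) = 0.6839
  Stage 2: F_2 = 10^(8.58/10) = 7.211, G_2 = 10^(−8.58/10) = 0.1387
  Stage 3: F_3 = 10^(8.62/10) = 7.278, G_3 = 10^(−7.25/10) = 0.1884
  Stage 4: F_4 = 10^(6.89/10) = 4.887, G_4 = 10^(39.6/10) = 9120
Friis cascade:
  F = 1.462 + (7.211 − 1)/0.6839 + (7.278 − 1)/0.09484 + (4.887 − 1)/0.01786 = 294.3
NF = 10 log₁₀(294.3) = 24.69 dB

24.69 dB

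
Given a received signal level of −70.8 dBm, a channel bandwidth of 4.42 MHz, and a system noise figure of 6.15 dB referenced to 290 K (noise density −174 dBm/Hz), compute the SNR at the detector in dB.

Noise floor: N = −174 + 10 log₁₀(B) + NF
10 log₁₀(4.42×10⁶) = 66.45 dB
N = −174 + 66.45 + 6.15 = −101.40 dBm
SNR = P_sig − N = −70.8 − (−101.40) = 30.60 dB → 30.6 dB

30.6 dB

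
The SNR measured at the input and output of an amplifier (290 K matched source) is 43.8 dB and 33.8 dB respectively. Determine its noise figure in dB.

NF (dB) = SNR_in(dB) − SNR_out(dB) when the source is at T₀
NF = 43.8 − 33.8 = 10.0 dB

10.0 dB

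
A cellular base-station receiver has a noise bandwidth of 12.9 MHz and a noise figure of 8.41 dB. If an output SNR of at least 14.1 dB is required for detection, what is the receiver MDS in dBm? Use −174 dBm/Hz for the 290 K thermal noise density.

−80.4 dBm

Sensitivity = −174 + 10 log₁₀(B) + NF + SNR_min
= −174 + 71.11 + 8.41 + 14.1
= −80.38 dBm → −80.4 dBm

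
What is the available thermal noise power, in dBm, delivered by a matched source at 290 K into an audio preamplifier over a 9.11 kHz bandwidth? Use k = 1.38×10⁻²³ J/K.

−134.4 dBm

P_n = kTB = 1.38×10⁻²³ × 290 × 9.11×10³ = 3.65×10⁻¹⁷ W
In dBm: 10 log₁₀(3.65×10⁻¹⁷ / 10⁻³) = −134.4 dBm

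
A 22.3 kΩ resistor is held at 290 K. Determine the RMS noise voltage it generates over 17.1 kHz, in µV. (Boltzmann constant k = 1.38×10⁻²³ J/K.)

2.47 µV

V_n = √(4kTRB)
4kTRB = 4 × 1.38×10⁻²³ × 290 × 2.23×10⁴ × 1.71×10⁴ = 6.10×10⁻¹² V²
V_n = √(6.10×10⁻¹²) = 2.47×10⁻⁶ V = 2.47 µV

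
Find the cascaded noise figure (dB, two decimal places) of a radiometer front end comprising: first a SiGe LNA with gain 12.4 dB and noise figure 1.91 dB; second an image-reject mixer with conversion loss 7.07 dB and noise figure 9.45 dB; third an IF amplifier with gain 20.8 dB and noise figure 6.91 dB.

Convert to linear (a loss of L dB is a gain of −L dB): F_i = 10^(NF_i/10), G_i = 10^(G_i,dB/10)
  Stage 1: F_1 = 10^(1.91/10) = 1.552, G_1 = 10^(12.4/10) = 17.38
  Stage 2: F_2 = 10^(9.45/10) = 8.810, G_2 = 10^(−7.07/10) = 0.1963
  Stage 3: F_3 = 10^(6.91/10) = 4.909, G_3 = 10^(20.8/10) = 120.2
Friis cascade:
  F = 1.552 + (8.810 − 1)/17.38 + (4.909 − 1)/3.412 = 3.148
NF = 10 log₁₀(3.148) = 4.98 dB

4.98 dB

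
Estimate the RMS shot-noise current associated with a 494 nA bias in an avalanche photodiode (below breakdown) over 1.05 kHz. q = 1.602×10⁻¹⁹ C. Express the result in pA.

12.9 pA

I_n = √(2qI·B)
2qI·B = 2 × 1.602×10⁻¹⁹ × 4.94×10⁻⁷ × 1.05×10³ = 1.66×10⁻²² A²
I_n = √(1.66×10⁻²²) = 1.29×10⁻¹¹ A = 12.9 pA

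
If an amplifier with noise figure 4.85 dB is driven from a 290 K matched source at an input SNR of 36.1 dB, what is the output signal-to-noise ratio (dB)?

31.25 dB

By definition F = SNR_in/SNR_out, so in dB: SNR_out = SNR_in − NF
SNR_out = 36.1 − 4.85 = 31.25 dB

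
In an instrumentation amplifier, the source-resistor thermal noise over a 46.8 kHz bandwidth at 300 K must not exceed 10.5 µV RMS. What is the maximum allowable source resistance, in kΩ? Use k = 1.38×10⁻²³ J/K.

142 kΩ

Johnson–Nyquist: V_n = √(4kTRB) ⇒ R = V_n² / (4kTB)
4kTB = 4 × 1.38×10⁻²³ × 300 × 4.68×10⁴ = 7.75×10⁻¹⁶
R = (1.05×10⁻⁵)² / 7.75×10⁻¹⁶ = 1.42×10⁵ Ω = 142 kΩ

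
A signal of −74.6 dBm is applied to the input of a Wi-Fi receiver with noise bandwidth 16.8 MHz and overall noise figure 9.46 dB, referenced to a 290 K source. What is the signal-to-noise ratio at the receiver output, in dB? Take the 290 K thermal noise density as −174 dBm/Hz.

Noise floor: N = −174 + 10 log₁₀(B) + NF
10 log₁₀(1.68×10⁷) = 72.25 dB
N = −174 + 72.25 + 9.46 = −92.29 dBm
SNR = P_sig − N = −74.6 − (−92.29) = 17.69 dB → 17.7 dB

17.7 dB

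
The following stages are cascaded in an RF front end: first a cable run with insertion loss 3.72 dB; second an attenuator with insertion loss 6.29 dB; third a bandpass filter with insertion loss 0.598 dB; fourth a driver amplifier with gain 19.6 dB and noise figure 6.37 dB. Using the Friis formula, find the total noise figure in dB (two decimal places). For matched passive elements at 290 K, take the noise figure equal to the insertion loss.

16.98 dB

Convert to linear (a loss of L dB is a gain of −L dB): F_i = 10^(NF_i/10), G_i = 10^(G_i,dB/10)
  Stage 1: F_1 = 10^(3.72/10) = 2.355, G_1 = 10^(−3.72/10) = 0.4246
  Stage 2: F_2 = 10^(6.29/10) = 4.256, G_2 = 10^(−6.29/10) = 0.2350
  Stage 3: F_3 = 10^(0.598/10) = 1.148, G_3 = 10^(−0.598/10) = 0.8714
  Stage 4: F_4 = 10^(6.37/10) = 4.335, G_4 = 10^(19.6/10) = 91.20
Friis cascade:
  F = 2.355 + (4.256 − 1)/0.4246 + (1.148 − 1)/0.09977 + (4.335 − 1)/0.08694 = 49.87
NF = 10 log₁₀(49.87) = 16.98 dB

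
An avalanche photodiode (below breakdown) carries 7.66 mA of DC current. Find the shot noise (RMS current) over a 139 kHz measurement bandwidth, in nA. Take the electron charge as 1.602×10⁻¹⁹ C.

I_n = √(2qI·B)
2qI·B = 2 × 1.602×10⁻¹⁹ × 7.66×10⁻³ × 1.39×10⁵ = 3.41×10⁻¹⁶ A²
I_n = √(3.41×10⁻¹⁶) = 1.85×10⁻⁸ A = 18.5 nA

18.5 nA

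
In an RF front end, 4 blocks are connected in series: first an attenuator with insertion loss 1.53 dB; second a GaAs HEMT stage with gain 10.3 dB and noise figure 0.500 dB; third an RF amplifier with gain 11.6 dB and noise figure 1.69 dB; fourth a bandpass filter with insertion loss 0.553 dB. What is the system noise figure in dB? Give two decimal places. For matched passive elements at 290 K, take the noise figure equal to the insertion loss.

2.20 dB

Convert to linear (a loss of L dB is a gain of −L dB): F_i = 10^(NF_i/10), G_i = 10^(G_i,dB/10)
  Stage 1: F_1 = 10^(1.53/10) = 1.422, G_1 = 10^(−1.53/10) = 0.7031
  Stage 2: F_2 = 10^(0.500/10) = 1.122, G_2 = 10^(10.3/10) = 10.72
  Stage 3: F_3 = 10^(1.69/10) = 1.476, G_3 = 10^(11.6/10) = 14.45
  Stage 4: F_4 = 10^(0.553/10) = 1.136, G_4 = 10^(−0.553/10) = 0.8804
Friis cascade:
  F = 1.422 + (1.122 − 1)/0.7031 + (1.476 − 1)/7.534 + (1.136 − 1)/108.9 = 1.660
NF = 10 log₁₀(1.660) = 2.20 dB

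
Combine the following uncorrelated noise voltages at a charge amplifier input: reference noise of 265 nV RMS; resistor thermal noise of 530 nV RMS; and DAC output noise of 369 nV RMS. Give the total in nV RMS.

Uncorrelated sources add in power (mean-square): V_tot = √(ΣV_i²)
V_tot = √[(2.65×10⁻⁷)² + (5.30×10⁻⁷)² + (3.69×10⁻⁷)²] = 6.98×10⁻⁷ V = 698 nV

698 nV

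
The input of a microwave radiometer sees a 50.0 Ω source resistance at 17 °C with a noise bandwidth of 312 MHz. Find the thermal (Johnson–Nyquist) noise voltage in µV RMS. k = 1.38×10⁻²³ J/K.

15.8 µV

T = 17 °C + 273.15 = 290.15 K
V_n = √(4kTRB)
4kTRB = 4 × 1.38×10⁻²³ × 290.15 × 5.00×10¹ × 3.12×10⁸ = 2.50×10⁻¹⁰ V²
V_n = √(2.50×10⁻¹⁰) = 1.58×10⁻⁵ V = 15.8 µV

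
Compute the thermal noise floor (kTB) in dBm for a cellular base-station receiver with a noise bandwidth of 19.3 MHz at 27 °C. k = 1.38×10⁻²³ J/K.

T = 27 °C + 273.15 = 300.15 K
P_n = kTB = 1.38×10⁻²³ × 300.15 × 1.93×10⁷ = 7.99×10⁻¹⁴ W
In dBm: 10 log₁₀(7.99×10⁻¹⁴ / 10⁻³) = −101.0 dBm

−101.0 dBm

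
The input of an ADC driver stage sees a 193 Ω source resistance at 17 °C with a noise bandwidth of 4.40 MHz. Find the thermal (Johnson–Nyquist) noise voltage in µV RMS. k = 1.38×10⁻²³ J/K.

3.69 µV

T = 17 °C + 273.15 = 290.15 K
V_n = √(4kTRB)
4kTRB = 4 × 1.38×10⁻²³ × 290.15 × 1.93×10² × 4.40×10⁶ = 1.36×10⁻¹¹ V²
V_n = √(1.36×10⁻¹¹) = 3.69×10⁻⁶ V = 3.69 µV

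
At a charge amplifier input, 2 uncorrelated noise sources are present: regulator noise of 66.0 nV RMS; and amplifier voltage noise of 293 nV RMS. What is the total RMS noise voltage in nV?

Uncorrelated sources add in power (mean-square): V_tot = √(ΣV_i²)
V_tot = √[(6.60×10⁻⁸)² + (2.93×10⁻⁷)²] = 3.00×10⁻⁷ V = 300 nV

300 nV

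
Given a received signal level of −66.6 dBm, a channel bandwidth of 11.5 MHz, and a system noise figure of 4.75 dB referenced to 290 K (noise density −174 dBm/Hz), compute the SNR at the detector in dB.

32.0 dB

Noise floor: N = −174 + 10 log₁₀(B) + NF
10 log₁₀(1.15×10⁷) = 70.61 dB
N = −174 + 70.61 + 4.75 = −98.64 dBm
SNR = P_sig − N = −66.6 − (−98.64) = 32.04 dB → 32.0 dB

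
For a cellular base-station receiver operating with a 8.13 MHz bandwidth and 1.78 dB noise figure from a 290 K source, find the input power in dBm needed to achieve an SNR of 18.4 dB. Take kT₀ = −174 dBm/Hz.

−84.7 dBm

Sensitivity = −174 + 10 log₁₀(B) + NF + SNR_min
= −174 + 69.1 + 1.78 + 18.4
= −84.72 dBm → −84.7 dBm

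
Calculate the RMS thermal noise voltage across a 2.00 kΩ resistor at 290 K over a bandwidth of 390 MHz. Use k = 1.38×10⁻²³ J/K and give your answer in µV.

112 µV

V_n = √(4kTRB)
4kTRB = 4 × 1.38×10⁻²³ × 290 × 2.00×10³ × 3.90×10⁸ = 1.25×10⁻⁸ V²
V_n = √(1.25×10⁻⁸) = 1.12×10⁻⁴ V = 112 µV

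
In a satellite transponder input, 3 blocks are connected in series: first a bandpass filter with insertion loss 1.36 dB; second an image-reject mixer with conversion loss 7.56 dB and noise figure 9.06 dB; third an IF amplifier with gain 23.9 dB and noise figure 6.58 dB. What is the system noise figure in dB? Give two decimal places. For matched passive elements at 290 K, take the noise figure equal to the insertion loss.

Convert to linear (a loss of L dB is a gain of −L dB): F_i = 10^(NF_i/10), G_i = 10^(G_i,dB/10)
  Stage 1: F_1 = 10^(1.36/10) = 1.368, G_1 = 10^(−1.36/10) = 0.7311
  Stage 2: F_2 = 10^(9.06/10) = 8.054, G_2 = 10^(−7.56/10) = 0.1754
  Stage 3: F_3 = 10^(6.58/10) = 4.550, G_3 = 10^(23.9/10) = 245.5
Friis cascade:
  F = 1.368 + (8.054 − 1)/0.7311 + (4.550 − 1)/0.1282 = 38.70
NF = 10 log₁₀(38.70) = 15.88 dB

15.88 dB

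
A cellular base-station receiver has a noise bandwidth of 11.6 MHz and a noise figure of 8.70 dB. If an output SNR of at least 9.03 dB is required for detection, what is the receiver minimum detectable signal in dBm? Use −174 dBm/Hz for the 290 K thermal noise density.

−85.6 dBm

Sensitivity = −174 + 10 log₁₀(B) + NF + SNR_min
= −174 + 70.64 + 8.70 + 9.03
= −85.63 dBm → −85.6 dBm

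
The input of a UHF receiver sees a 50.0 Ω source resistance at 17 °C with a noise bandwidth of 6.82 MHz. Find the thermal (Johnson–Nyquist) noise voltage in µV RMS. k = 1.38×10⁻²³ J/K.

T = 17 °C + 273.15 = 290.15 K
V_n = √(4kTRB)
4kTRB = 4 × 1.38×10⁻²³ × 290.15 × 5.00×10¹ × 6.82×10⁶ = 5.46×10⁻¹² V²
V_n = √(5.46×10⁻¹²) = 2.34×10⁻⁶ V = 2.34 µV

2.34 µV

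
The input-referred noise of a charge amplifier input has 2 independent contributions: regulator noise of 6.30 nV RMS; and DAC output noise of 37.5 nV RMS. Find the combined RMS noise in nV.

Uncorrelated sources add in power (mean-square): V_tot = √(ΣV_i²)
V_tot = √[(6.30×10⁻⁹)² + (3.75×10⁻⁸)²] = 3.80×10⁻⁸ V = 38.0 nV

38.0 nV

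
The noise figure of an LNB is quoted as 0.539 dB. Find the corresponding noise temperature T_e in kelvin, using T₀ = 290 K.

38.3 K

F = 10^(0.539/10) = 1.13214
T_e = (F − 1)·T₀ = (1.13214 − 1) × 290 = 38.3 K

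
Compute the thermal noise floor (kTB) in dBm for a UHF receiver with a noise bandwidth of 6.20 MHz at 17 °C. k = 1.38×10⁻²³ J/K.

T = 17 °C + 273.15 = 290.15 K
P_n = kTB = 1.38×10⁻²³ × 290.15 × 6.20×10⁶ = 2.48×10⁻¹⁴ W
In dBm: 10 log₁₀(2.48×10⁻¹⁴ / 10⁻³) = −106.1 dBm

−106.1 dBm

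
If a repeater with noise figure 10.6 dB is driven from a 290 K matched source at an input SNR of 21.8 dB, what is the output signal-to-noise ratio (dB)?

11.2 dB

By definition F = SNR_in/SNR_out, so in dB: SNR_out = SNR_in − NF
SNR_out = 21.8 − 10.6 = 11.2 dB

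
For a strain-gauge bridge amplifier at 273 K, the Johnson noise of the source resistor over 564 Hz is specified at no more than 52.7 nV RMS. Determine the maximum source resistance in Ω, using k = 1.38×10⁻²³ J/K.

Johnson–Nyquist: V_n = √(4kTRB) ⇒ R = V_n² / (4kTB)
4kTB = 4 × 1.38×10⁻²³ × 273 × 5.64×10² = 8.50×10⁻¹⁸
R = (5.27×10⁻⁸)² / 8.50×10⁻¹⁸ = 3.27×10² Ω = 327 Ω

327 Ω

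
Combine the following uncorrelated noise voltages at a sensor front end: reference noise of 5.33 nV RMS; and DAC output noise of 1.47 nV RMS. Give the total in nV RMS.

Uncorrelated sources add in power (mean-square): V_tot = √(ΣV_i²)
V_tot = √[(5.33×10⁻⁹)² + (1.47×10⁻⁹)²] = 5.53×10⁻⁹ V = 5.53 nV

5.53 nV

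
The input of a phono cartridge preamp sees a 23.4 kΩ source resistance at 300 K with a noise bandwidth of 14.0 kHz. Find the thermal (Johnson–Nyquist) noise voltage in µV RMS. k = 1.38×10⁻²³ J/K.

V_n = √(4kTRB)
4kTRB = 4 × 1.38×10⁻²³ × 300 × 2.34×10⁴ × 1.40×10⁴ = 5.43×10⁻¹² V²
V_n = √(5.43×10⁻¹²) = 2.33×10⁻⁶ V = 2.33 µV

2.33 µV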